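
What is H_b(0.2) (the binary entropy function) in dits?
0.2173 dits

The binary entropy function is:
H(p) = -p log(p) - (1-p) log(1-p)

H(0.2) = -0.2 × log_10(0.2) - 0.8 × log_10(0.8)
H(0.2) = 0.2173 dits

Note: Binary entropy is maximized at p=0.5 (H=1 bit) and minimized at p=0 or p=1 (H=0).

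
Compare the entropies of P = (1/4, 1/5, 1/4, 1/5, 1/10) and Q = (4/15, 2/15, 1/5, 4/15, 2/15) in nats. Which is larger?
P

Computing entropies in nats:
H(P) = 1.5672
H(Q) = 1.5641

Distribution P has higher entropy.

Intuition: The distribution closer to uniform (more spread out) has higher entropy.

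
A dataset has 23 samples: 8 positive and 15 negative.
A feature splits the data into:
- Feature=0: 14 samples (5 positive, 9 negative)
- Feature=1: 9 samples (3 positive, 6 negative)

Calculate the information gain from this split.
0.0004 bits

Information Gain = H(Y) - H(Y|Feature)

Before split:
P(positive) = 8/23 = 0.3478
H(Y) = 0.9321 bits

After split:
Feature=0: H = 0.9403 bits (weight = 14/23)
Feature=1: H = 0.9183 bits (weight = 9/23)
H(Y|Feature) = (14/23)×0.9403 + (9/23)×0.9183 = 0.9317 bits

Information Gain = 0.9321 - 0.9317 = 0.0004 bits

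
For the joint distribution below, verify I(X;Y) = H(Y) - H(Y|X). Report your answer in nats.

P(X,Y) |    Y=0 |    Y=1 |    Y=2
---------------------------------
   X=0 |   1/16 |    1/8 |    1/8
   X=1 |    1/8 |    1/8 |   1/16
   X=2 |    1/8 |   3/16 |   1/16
I(X;Y) = 0.0331 nats

Mutual information has multiple equivalent forms:
- I(X;Y) = H(X) - H(X|Y)
- I(X;Y) = H(Y) - H(Y|X)
- I(X;Y) = H(X) + H(Y) - H(X,Y)

Computing all quantities:
H(X) = 1.0948, H(Y) = 1.0717, H(X,Y) = 2.1334
H(X|Y) = 1.0617, H(Y|X) = 1.0386

Verification:
H(X) - H(X|Y) = 1.0948 - 1.0617 = 0.0331
H(Y) - H(Y|X) = 1.0717 - 1.0386 = 0.0331
H(X) + H(Y) - H(X,Y) = 1.0948 + 1.0717 - 2.1334 = 0.0331

All forms give I(X;Y) = 0.0331 nats. ✓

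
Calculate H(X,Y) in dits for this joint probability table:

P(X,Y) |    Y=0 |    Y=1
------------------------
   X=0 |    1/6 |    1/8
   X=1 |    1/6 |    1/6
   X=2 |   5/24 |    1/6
0.7736 dits

Joint entropy is H(X,Y) = -Σ_{x,y} p(x,y) log p(x,y).

Summing over all non-zero entries:
H(X,Y) = -[1/6·log_10(1/6) + 1/8·log_10(1/8) + 1/6·log_10(1/6) + 1/6·log_10(1/6) + 5/24·log_10(5/24) + 1/6·log_10(1/6)]
H(X,Y) = 0.7736 dits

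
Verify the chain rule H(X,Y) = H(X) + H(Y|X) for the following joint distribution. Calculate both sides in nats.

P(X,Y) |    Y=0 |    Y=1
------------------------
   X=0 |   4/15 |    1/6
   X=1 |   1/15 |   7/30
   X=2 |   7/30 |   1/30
H(X,Y) = 1.6241, H(X) = 1.0760, H(Y|X) = 0.5481 (all in nats)

Chain rule: H(X,Y) = H(X) + H(Y|X)

Left side — joint entropy directly:
H(X,Y) = -Σ p(x,y) log p(x,y) = 1.6241 nats

Right side — compute H(Y|X) from the conditional distributions:
P(X) = (13/30, 3/10, 4/15), so H(X) = 1.0760 nats
H(Y|X) = Σ_x P(X=x) · H(Y|X=x):
  P(Y|X=0) = (8/13, 5/13), H(Y|X=0) = 0.6663, weight P(X=0) = 13/30
  P(Y|X=1) = (2/9, 7/9), H(Y|X=1) = 0.5297, weight P(X=1) = 3/10
  P(Y|X=2) = (7/8, 1/8), H(Y|X=2) = 0.3768, weight P(X=2) = 4/15
H(Y|X) = 0.5481 nats

H(X) + H(Y|X) = 1.0760 + 0.5481 = 1.6241 nats

Both sides equal 1.6241 nats. ✓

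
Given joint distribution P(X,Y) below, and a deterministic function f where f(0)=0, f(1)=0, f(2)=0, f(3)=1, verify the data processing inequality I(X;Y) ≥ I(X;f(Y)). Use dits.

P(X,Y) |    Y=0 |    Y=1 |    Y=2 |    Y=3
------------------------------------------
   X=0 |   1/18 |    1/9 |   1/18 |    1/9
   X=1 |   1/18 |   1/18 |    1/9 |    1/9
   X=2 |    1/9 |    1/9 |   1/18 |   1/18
I(X;Y) = 0.0219, I(X;f(Y)) = 0.0071, inequality holds: 0.0219 ≥ 0.0071

Data Processing Inequality: For any Markov chain X → Y → Z, we have I(X;Y) ≥ I(X;Z).

Here Z = f(Y) is a deterministic function of Y, forming X → Y → Z.

Original I(X;Y) = 0.0219 dits

After applying f:
P(X,Z) where Z=f(Y):
- P(X,Z=0) = P(X,Y=0) + P(X,Y=1) + P(X,Y=2)
- P(X,Z=1) = P(X,Y=3)

I(X;Z) = I(X;f(Y)) = 0.0071 dits

Verification: 0.0219 ≥ 0.0071 ✓

Information cannot be created by processing; the function f can only lose information about X.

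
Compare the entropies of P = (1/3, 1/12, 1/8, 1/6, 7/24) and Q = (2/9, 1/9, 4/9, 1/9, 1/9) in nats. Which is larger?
P

Computing entropies in nats:
H(P) = 1.4912
H(Q) = 1.4271

Distribution P has higher entropy.

Intuition: The distribution closer to uniform (more spread out) has higher entropy.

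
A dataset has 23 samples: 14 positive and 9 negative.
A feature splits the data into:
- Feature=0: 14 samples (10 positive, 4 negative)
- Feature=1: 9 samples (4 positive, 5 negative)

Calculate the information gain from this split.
0.0524 bits

Information Gain = H(Y) - H(Y|Feature)

Before split:
P(positive) = 14/23 = 0.6087
H(Y) = 0.9656 bits

After split:
Feature=0: H = 0.8631 bits (weight = 14/23)
Feature=1: H = 0.9911 bits (weight = 9/23)
H(Y|Feature) = (14/23)×0.8631 + (9/23)×0.9911 = 0.9132 bits

Information Gain = 0.9656 - 0.9132 = 0.0524 bits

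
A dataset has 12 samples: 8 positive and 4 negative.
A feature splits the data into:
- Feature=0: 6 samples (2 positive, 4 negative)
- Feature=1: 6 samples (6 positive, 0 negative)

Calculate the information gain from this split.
0.4591 bits

Information Gain = H(Y) - H(Y|Feature)

Before split:
P(positive) = 8/12 = 0.6667
H(Y) = 0.9183 bits

After split:
Feature=0: H = 0.9183 bits (weight = 6/12)
Feature=1: H = 0.0000 bits (weight = 6/12)
H(Y|Feature) = (6/12)×0.9183 + (6/12)×0.0000 = 0.4591 bits

Information Gain = 0.9183 - 0.4591 = 0.4591 bits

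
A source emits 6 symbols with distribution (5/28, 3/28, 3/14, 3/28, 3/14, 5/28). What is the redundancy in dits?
0.0164 dits

Redundancy measures how far a source is from maximum entropy:
R = H_max - H(X)

Maximum entropy for 6 symbols: H_max = log_10(6) = 0.7782 dits
Actual entropy: H(X) = 0.7618 dits
Redundancy: R = 0.7782 - 0.7618 = 0.0164 dits

This redundancy represents potential for compression: the source could be compressed by 0.0164 dits per symbol.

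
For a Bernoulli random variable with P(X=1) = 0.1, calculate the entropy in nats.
0.3251 nats

The binary entropy function is:
H(p) = -p log(p) - (1-p) log(1-p)

H(0.1) = -0.1 × log_e(0.1) - 0.9 × log_e(0.9)
H(0.1) = 0.3251 nats

Note: Binary entropy is maximized at p=0.5 (H=1 bit) and minimized at p=0 or p=1 (H=0).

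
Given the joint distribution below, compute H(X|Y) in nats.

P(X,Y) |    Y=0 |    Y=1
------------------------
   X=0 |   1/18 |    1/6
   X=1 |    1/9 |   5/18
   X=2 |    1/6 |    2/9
1.0555 nats

Using the chain rule: H(X|Y) = H(X,Y) - H(Y)

First, compute H(X,Y) = 1.6920 nats

Marginal P(Y) = (1/3, 2/3)
H(Y) = 0.6365 nats

H(X|Y) = H(X,Y) - H(Y) = 1.6920 - 0.6365 = 1.0555 nats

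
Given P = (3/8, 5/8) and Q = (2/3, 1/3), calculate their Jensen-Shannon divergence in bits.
0.0624 bits

Jensen-Shannon divergence is:
JSD(P||Q) = 0.5 × D_KL(P||M) + 0.5 × D_KL(Q||M)
where M = 0.5 × (P + Q) is the mixture distribution.

M = 0.5 × (3/8, 5/8) + 0.5 × (2/3, 1/3) = (0.520833, 0.479167)

D_KL(P||M) = 0.0619 bits
D_KL(Q||M) = 0.0629 bits

JSD(P||Q) = 0.5 × 0.0619 + 0.5 × 0.0629 = 0.0624 bits

Unlike KL divergence, JSD is symmetric and bounded: 0 ≤ JSD ≤ log(2).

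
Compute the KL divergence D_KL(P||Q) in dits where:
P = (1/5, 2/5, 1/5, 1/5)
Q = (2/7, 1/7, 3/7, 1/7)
0.1109 dits

KL divergence: D_KL(P||Q) = Σ p(x) log(p(x)/q(x))

Computing term by term:
  x=0: 1/5 × log_10[(1/5)/(2/7)] = 1/5 × -0.1549 = -0.0310
  x=1: 2/5 × log_10[(2/5)/(1/7)] = 2/5 × 0.4472 = 0.1789
  x=2: 1/5 × log_10[(1/5)/(3/7)] = 1/5 × -0.3310 = -0.0662
  x=3: 1/5 × log_10[(1/5)/(1/7)] = 1/5 × 0.1461 = 0.0292

D_KL(P||Q) = 0.1109 dits

Note: KL divergence is always non-negative and equals 0 iff P = Q.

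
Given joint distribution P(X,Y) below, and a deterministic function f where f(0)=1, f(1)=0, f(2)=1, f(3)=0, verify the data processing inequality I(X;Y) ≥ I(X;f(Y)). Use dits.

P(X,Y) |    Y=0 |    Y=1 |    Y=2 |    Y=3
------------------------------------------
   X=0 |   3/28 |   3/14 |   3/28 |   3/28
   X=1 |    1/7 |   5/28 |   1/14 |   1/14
I(X;Y) = 0.0038, I(X;f(Y)) = 0.0008, inequality holds: 0.0038 ≥ 0.0008

Data Processing Inequality: For any Markov chain X → Y → Z, we have I(X;Y) ≥ I(X;Z).

Here Z = f(Y) is a deterministic function of Y, forming X → Y → Z.

Original I(X;Y) = 0.0038 dits

After applying f:
P(X,Z) where Z=f(Y):
- P(X,Z=0) = P(X,Y=1) + P(X,Y=3)
- P(X,Z=1) = P(X,Y=0) + P(X,Y=2)

I(X;Z) = I(X;f(Y)) = 0.0008 dits

Verification: 0.0038 ≥ 0.0008 ✓

Information cannot be created by processing; the function f can only lose information about X.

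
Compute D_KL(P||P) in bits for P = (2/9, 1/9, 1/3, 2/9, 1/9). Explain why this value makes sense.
0.0000 bits

KL divergence satisfies the Gibbs inequality: D_KL(P||Q) ≥ 0 for all distributions P, Q.

D_KL(P||Q) = Σ p(x) log(p(x)/q(x))
Each term is p(x) × log_2(p(x)/p(x)) = p(x) × log_2(1) = 0, so the sum is 0.
D_KL(P||Q) = 0.0000 bits

When P = Q, the KL divergence is exactly 0, as there is no 'divergence' between identical distributions.

This non-negativity is a fundamental property: relative entropy cannot be negative because it measures how different Q is from P.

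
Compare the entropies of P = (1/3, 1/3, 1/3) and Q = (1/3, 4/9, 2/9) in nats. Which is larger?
P

Computing entropies in nats:
H(P) = 1.0986
H(Q) = 1.0609

Distribution P has higher entropy.

Intuition: The distribution closer to uniform (more spread out) has higher entropy.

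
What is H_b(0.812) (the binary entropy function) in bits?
0.6973 bits

The binary entropy function is:
H(p) = -p log(p) - (1-p) log(1-p)

H(0.812) = -0.812 × log_2(0.812) - 0.188 × log_2(0.188)
H(0.812) = 0.6973 bits

Note: Binary entropy is maximized at p=0.5 (H=1 bit) and minimized at p=0 or p=1 (H=0).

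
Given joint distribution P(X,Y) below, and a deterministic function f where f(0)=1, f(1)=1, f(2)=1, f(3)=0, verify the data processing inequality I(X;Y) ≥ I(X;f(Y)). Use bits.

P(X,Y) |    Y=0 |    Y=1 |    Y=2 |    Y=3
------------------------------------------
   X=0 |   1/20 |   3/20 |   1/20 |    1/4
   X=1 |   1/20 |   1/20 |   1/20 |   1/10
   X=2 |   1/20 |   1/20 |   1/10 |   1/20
I(X;Y) = 0.1000, I(X;f(Y)) = 0.0477, inequality holds: 0.1000 ≥ 0.0477

Data Processing Inequality: For any Markov chain X → Y → Z, we have I(X;Y) ≥ I(X;Z).

Here Z = f(Y) is a deterministic function of Y, forming X → Y → Z.

Original I(X;Y) = 0.1000 bits

After applying f:
P(X,Z) where Z=f(Y):
- P(X,Z=0) = P(X,Y=3)
- P(X,Z=1) = P(X,Y=0) + P(X,Y=1) + P(X,Y=2)

I(X;Z) = I(X;f(Y)) = 0.0477 bits

Verification: 0.1000 ≥ 0.0477 ✓

Information cannot be created by processing; the function f can only lose information about X.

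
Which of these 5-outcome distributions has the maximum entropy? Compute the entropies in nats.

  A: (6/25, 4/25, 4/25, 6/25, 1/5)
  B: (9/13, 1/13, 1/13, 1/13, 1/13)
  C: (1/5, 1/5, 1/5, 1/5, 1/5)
C

For a discrete distribution over n outcomes, entropy is maximized by the uniform distribution.

Computing entropies:
H(A) = 1.5933 nats
H(B) = 1.0438 nats
H(C) = 1.6094 nats

The uniform distribution (where all probabilities equal 1/5) achieves the maximum entropy of log_e(5) = 1.6094 nats.

Distribution C has the highest entropy.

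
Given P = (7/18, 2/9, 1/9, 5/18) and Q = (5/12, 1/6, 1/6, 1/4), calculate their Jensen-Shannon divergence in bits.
0.0078 bits

Jensen-Shannon divergence is:
JSD(P||Q) = 0.5 × D_KL(P||M) + 0.5 × D_KL(Q||M)
where M = 0.5 × (P + Q) is the mixture distribution.

M = 0.5 × (7/18, 2/9, 1/9, 5/18) + 0.5 × (5/12, 1/6, 1/6, 1/4) = (0.402778, 7/36, 5/36, 0.263889)

D_KL(P||M) = 0.0079 bits
D_KL(Q||M) = 0.0077 bits

JSD(P||Q) = 0.5 × 0.0079 + 0.5 × 0.0077 = 0.0078 bits

Unlike KL divergence, JSD is symmetric and bounded: 0 ≤ JSD ≤ log(2).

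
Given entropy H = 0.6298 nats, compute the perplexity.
1.8772

Perplexity is e^H (or exp(H) for natural log).

H = 0.6298 nats
Perplexity = e^0.6298 = 1.8772

Interpretation: The model's uncertainty is equivalent to choosing uniformly among 1.9 options.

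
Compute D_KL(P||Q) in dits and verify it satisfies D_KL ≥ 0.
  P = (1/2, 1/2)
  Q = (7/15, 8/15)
0.0010 dits

KL divergence satisfies the Gibbs inequality: D_KL(P||Q) ≥ 0 for all distributions P, Q.

D_KL(P||Q) = Σ p(x) log(p(x)/q(x))
Term by term:
  x=0: 1/2 × log_10[(1/2)/(7/15)] = 0.0150
  x=1: 1/2 × log_10[(1/2)/(8/15)] = -0.0140
D_KL(P||Q) = 0.0010 dits

D_KL(P||Q) = 0.0010 ≥ 0 ✓

This non-negativity is a fundamental property: relative entropy cannot be negative because it measures how different Q is from P.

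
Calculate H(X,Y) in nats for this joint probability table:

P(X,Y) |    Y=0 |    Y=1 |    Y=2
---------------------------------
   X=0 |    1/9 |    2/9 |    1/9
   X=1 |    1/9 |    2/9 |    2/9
1.7351 nats

Joint entropy is H(X,Y) = -Σ_{x,y} p(x,y) log p(x,y).

Summing over all non-zero entries:
H(X,Y) = -[1/9·log_e(1/9) + 2/9·log_e(2/9) + 1/9·log_e(1/9) + 1/9·log_e(1/9) + 2/9·log_e(2/9) + 2/9·log_e(2/9)]
H(X,Y) = 1.7351 nats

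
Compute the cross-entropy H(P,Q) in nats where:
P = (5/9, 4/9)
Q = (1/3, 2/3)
0.7905 nats

Cross-entropy: H(P,Q) = -Σ p(x) log q(x)

Alternatively: H(P,Q) = H(P) + D_KL(P||Q)
H(P) = 0.6870 nats
D_KL(P||Q) = 0.1036 nats

H(P,Q) = 0.6870 + 0.1036 = 0.7905 nats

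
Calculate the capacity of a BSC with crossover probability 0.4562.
0.0055 bits

For a binary symmetric channel (BSC) with error probability p:
Capacity C = 1 - H(p) bits per symbol

where H(p) = -p log₂(p) - (1-p) log₂(1-p) is the binary entropy function.

H(0.4562) = 0.9945 bits
C = 1 - 0.9945 = 0.0055 bits per symbol

This means we can reliably transmit up to 0.0055 bits of information per channel use.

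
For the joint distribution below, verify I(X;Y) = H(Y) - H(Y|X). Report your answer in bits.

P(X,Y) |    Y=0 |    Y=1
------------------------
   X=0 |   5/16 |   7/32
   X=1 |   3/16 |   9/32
I(X;Y) = 0.0256 bits

Mutual information has multiple equivalent forms:
- I(X;Y) = H(X) - H(X|Y)
- I(X;Y) = H(Y) - H(Y|X)
- I(X;Y) = H(X) + H(Y) - H(X,Y)

Computing all quantities:
H(X) = 0.9972, H(Y) = 1.0000, H(X,Y) = 1.9716
H(X|Y) = 0.9716, H(Y|X) = 0.9744

Verification:
H(X) - H(X|Y) = 0.9972 - 0.9716 = 0.0256
H(Y) - H(Y|X) = 1.0000 - 0.9744 = 0.0256
H(X) + H(Y) - H(X,Y) = 0.9972 + 1.0000 - 1.9716 = 0.0256

All forms give I(X;Y) = 0.0256 bits. ✓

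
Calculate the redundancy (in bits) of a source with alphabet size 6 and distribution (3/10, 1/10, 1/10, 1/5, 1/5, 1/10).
0.1385 bits

Redundancy measures how far a source is from maximum entropy:
R = H_max - H(X)

Maximum entropy for 6 symbols: H_max = log_2(6) = 2.5850 bits
Actual entropy: H(X) = 2.4464 bits
Redundancy: R = 2.5850 - 2.4464 = 0.1385 bits

This redundancy represents potential for compression: the source could be compressed by 0.1385 bits per symbol.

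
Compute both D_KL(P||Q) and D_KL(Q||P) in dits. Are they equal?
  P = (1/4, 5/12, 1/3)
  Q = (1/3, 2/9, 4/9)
D_KL(P||Q) = 0.0409, D_KL(Q||P) = 0.0365

KL divergence is not symmetric: D_KL(P||Q) ≠ D_KL(Q||P) in general.

D_KL(P||Q) = 0.0409 dits
D_KL(Q||P) = 0.0365 dits

No, they are not equal!

This asymmetry is why KL divergence is not a true distance metric.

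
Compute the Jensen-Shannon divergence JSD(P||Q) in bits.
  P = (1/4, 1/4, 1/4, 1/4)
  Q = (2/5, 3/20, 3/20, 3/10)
0.0325 bits

Jensen-Shannon divergence is:
JSD(P||Q) = 0.5 × D_KL(P||M) + 0.5 × D_KL(Q||M)
where M = 0.5 × (P + Q) is the mixture distribution.

M = 0.5 × (1/4, 1/4, 1/4, 1/4) + 0.5 × (2/5, 3/20, 3/20, 3/10) = (13/40, 1/5, 1/5, 11/40)

D_KL(P||M) = 0.0320 bits
D_KL(Q||M) = 0.0330 bits

JSD(P||Q) = 0.5 × 0.0320 + 0.5 × 0.0330 = 0.0325 bits

Unlike KL divergence, JSD is symmetric and bounded: 0 ≤ JSD ≤ log(2).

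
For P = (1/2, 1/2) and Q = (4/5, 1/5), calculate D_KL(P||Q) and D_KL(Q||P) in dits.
D_KL(P||Q) = 0.0969, D_KL(Q||P) = 0.0837

KL divergence is not symmetric: D_KL(P||Q) ≠ D_KL(Q||P) in general.

D_KL(P||Q) = 0.0969 dits
D_KL(Q||P) = 0.0837 dits

No, they are not equal!

This asymmetry is why KL divergence is not a true distance metric.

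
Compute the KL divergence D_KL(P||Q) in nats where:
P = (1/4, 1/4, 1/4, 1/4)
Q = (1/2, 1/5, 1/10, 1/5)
0.1674 nats

KL divergence: D_KL(P||Q) = Σ p(x) log(p(x)/q(x))

Computing term by term:
  x=0: 1/4 × log_e[(1/4)/(1/2)] = 1/4 × -0.6931 = -0.1733
  x=1: 1/4 × log_e[(1/4)/(1/5)] = 1/4 × 0.2231 = 0.0558
  x=2: 1/4 × log_e[(1/4)/(1/10)] = 1/4 × 0.9163 = 0.2291
  x=3: 1/4 × log_e[(1/4)/(1/5)] = 1/4 × 0.2231 = 0.0558

D_KL(P||Q) = 0.1674 nats

Note: KL divergence is always non-negative and equals 0 iff P = Q.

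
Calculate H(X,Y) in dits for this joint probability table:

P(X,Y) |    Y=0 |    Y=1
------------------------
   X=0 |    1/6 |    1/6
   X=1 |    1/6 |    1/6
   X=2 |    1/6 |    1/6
0.7782 dits

Joint entropy is H(X,Y) = -Σ_{x,y} p(x,y) log p(x,y).

Summing over all non-zero entries:
H(X,Y) = -[1/6·log_10(1/6) + 1/6·log_10(1/6) + 1/6·log_10(1/6) + 1/6·log_10(1/6) + 1/6·log_10(1/6) + 1/6·log_10(1/6)]
H(X,Y) = 0.7782 dits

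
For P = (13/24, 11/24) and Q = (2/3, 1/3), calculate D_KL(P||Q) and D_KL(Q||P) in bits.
D_KL(P||Q) = 0.0483, D_KL(Q||P) = 0.0466

KL divergence is not symmetric: D_KL(P||Q) ≠ D_KL(Q||P) in general.

D_KL(P||Q) = 0.0483 bits
D_KL(Q||P) = 0.0466 bits

No, they are not equal!

This asymmetry is why KL divergence is not a true distance metric.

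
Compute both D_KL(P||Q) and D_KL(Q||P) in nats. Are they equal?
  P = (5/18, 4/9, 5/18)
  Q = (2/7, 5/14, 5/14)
D_KL(P||Q) = 0.0196, D_KL(Q||P) = 0.0197

KL divergence is not symmetric: D_KL(P||Q) ≠ D_KL(Q||P) in general.

D_KL(P||Q) = 0.0196 nats
D_KL(Q||P) = 0.0197 nats

No, they are not equal!

This asymmetry is why KL divergence is not a true distance metric.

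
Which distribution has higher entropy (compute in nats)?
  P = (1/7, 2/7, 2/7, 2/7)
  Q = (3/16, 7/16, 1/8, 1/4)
P

Computing entropies in nats:
H(P) = 1.3518
H(Q) = 1.2820

Distribution P has higher entropy.

Intuition: The distribution closer to uniform (more spread out) has higher entropy.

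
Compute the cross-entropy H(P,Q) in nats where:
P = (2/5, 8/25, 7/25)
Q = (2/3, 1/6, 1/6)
1.2372 nats

Cross-entropy: H(P,Q) = -Σ p(x) log q(x)

Alternatively: H(P,Q) = H(P) + D_KL(P||Q)
H(P) = 1.0876 nats
D_KL(P||Q) = 0.1497 nats

H(P,Q) = 1.0876 + 0.1497 = 1.2372 nats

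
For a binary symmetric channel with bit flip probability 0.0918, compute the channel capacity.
0.5576 bits

For a binary symmetric channel (BSC) with error probability p:
Capacity C = 1 - H(p) bits per symbol

where H(p) = -p log₂(p) - (1-p) log₂(1-p) is the binary entropy function.

H(0.0918) = 0.4424 bits
C = 1 - 0.4424 = 0.5576 bits per symbol

This means we can reliably transmit up to 0.5576 bits of information per channel use.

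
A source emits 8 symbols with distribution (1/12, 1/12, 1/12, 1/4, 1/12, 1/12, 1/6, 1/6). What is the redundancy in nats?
0.1002 nats

Redundancy measures how far a source is from maximum entropy:
R = H_max - H(X)

Maximum entropy for 8 symbols: H_max = log_e(8) = 2.0794 nats
Actual entropy: H(X) = 1.9792 nats
Redundancy: R = 2.0794 - 1.9792 = 0.1002 nats

This redundancy represents potential for compression: the source could be compressed by 0.1002 nats per symbol.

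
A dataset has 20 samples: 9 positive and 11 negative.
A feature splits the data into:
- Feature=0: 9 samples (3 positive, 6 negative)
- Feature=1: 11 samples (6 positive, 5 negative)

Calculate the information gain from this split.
0.0328 bits

Information Gain = H(Y) - H(Y|Feature)

Before split:
P(positive) = 9/20 = 0.4500
H(Y) = 0.9928 bits

After split:
Feature=0: H = 0.9183 bits (weight = 9/20)
Feature=1: H = 0.9940 bits (weight = 11/20)
H(Y|Feature) = (9/20)×0.9183 + (11/20)×0.9940 = 0.9599 bits

Information Gain = 0.9928 - 0.9599 = 0.0328 bits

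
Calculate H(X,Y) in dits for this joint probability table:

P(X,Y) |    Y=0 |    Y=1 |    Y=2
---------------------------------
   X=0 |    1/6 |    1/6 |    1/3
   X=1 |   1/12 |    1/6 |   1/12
0.7280 dits

Joint entropy is H(X,Y) = -Σ_{x,y} p(x,y) log p(x,y).

Summing over all non-zero entries:
H(X,Y) = -[1/6·log_10(1/6) + 1/6·log_10(1/6) + 1/3·log_10(1/3) + 1/12·log_10(1/12) + 1/6·log_10(1/6) + 1/12·log_10(1/12)]
H(X,Y) = 0.7280 dits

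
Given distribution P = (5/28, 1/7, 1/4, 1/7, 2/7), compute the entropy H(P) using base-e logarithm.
1.5681 nats

Shannon entropy is H(X) = -Σ p(x) log p(x).

For P = (5/28, 1/7, 1/4, 1/7, 2/7):
H = -5/28 × log_e(5/28) -1/7 × log_e(1/7) -1/4 × log_e(1/4) -1/7 × log_e(1/7) -2/7 × log_e(2/7)
H = 1.5681 nats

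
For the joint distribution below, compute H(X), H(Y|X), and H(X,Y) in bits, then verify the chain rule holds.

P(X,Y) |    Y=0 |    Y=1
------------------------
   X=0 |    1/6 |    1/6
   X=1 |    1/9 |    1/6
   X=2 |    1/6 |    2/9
H(X,Y) = 2.5577, H(X) = 1.5715, H(Y|X) = 0.9862 (all in bits)

Chain rule: H(X,Y) = H(X) + H(Y|X)

Left side — joint entropy directly:
H(X,Y) = -Σ p(x,y) log p(x,y) = 2.5577 bits

Right side — compute H(Y|X) from the conditional distributions:
P(X) = (1/3, 5/18, 7/18), so H(X) = 1.5715 bits
H(Y|X) = Σ_x P(X=x) · H(Y|X=x):
  P(Y|X=0) = (1/2, 1/2), H(Y|X=0) = 1.0000, weight P(X=0) = 1/3
  P(Y|X=1) = (2/5, 3/5), H(Y|X=1) = 0.9710, weight P(X=1) = 5/18
  P(Y|X=2) = (3/7, 4/7), H(Y|X=2) = 0.9852, weight P(X=2) = 7/18
H(Y|X) = 0.9862 bits

H(X) + H(Y|X) = 1.5715 + 0.9862 = 2.5577 bits

Both sides equal 2.5577 bits. ✓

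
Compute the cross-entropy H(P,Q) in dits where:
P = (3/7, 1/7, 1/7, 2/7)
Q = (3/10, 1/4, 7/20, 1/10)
0.6609 dits

Cross-entropy: H(P,Q) = -Σ p(x) log q(x)

Alternatively: H(P,Q) = H(P) + D_KL(P||Q)
H(P) = 0.5546 dits
D_KL(P||Q) = 0.1063 dits

H(P,Q) = 0.5546 + 0.1063 = 0.6609 dits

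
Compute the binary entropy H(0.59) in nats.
0.6769 nats

The binary entropy function is:
H(p) = -p log(p) - (1-p) log(1-p)

H(0.59) = -0.59 × log_e(0.59) - 0.41 × log_e(0.41)
H(0.59) = 0.6769 nats

Note: Binary entropy is maximized at p=0.5 (H=1 bit) and minimized at p=0 or p=1 (H=0).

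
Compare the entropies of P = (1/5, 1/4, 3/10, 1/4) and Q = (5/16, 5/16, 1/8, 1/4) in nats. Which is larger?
P

Computing entropies in nats:
H(P) = 1.3762
H(Q) = 1.3335

Distribution P has higher entropy.

Intuition: The distribution closer to uniform (more spread out) has higher entropy.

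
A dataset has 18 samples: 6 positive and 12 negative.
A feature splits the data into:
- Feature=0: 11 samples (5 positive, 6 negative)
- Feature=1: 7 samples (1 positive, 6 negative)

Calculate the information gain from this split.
0.0807 bits

Information Gain = H(Y) - H(Y|Feature)

Before split:
P(positive) = 6/18 = 0.3333
H(Y) = 0.9183 bits

After split:
Feature=0: H = 0.9940 bits (weight = 11/18)
Feature=1: H = 0.5917 bits (weight = 7/18)
H(Y|Feature) = (11/18)×0.9940 + (7/18)×0.5917 = 0.8376 bits

Information Gain = 0.9183 - 0.8376 = 0.0807 bits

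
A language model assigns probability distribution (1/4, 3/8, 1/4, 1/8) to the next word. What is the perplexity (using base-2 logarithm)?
3.7467

Perplexity is 2^H (or exp(H) for natural log).

First, H = -Σ p log p = 1.9056 bits
Perplexity = 2^1.9056 = 3.7467

Interpretation: The model's uncertainty is equivalent to choosing uniformly among 3.7 options.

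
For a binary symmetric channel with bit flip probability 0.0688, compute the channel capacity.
0.6386 bits

For a binary symmetric channel (BSC) with error probability p:
Capacity C = 1 - H(p) bits per symbol

where H(p) = -p log₂(p) - (1-p) log₂(1-p) is the binary entropy function.

H(0.0688) = 0.3614 bits
C = 1 - 0.3614 = 0.6386 bits per symbol

This means we can reliably transmit up to 0.6386 bits of information per channel use.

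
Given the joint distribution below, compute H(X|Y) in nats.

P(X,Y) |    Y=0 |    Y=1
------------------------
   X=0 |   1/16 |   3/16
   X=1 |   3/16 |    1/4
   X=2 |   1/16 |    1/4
1.0464 nats

Using the chain rule: H(X|Y) = H(X,Y) - H(Y)

First, compute H(X,Y) = 1.6675 nats

Marginal P(Y) = (5/16, 11/16)
H(Y) = 0.6211 nats

H(X|Y) = H(X,Y) - H(Y) = 1.6675 - 0.6211 = 1.0464 nats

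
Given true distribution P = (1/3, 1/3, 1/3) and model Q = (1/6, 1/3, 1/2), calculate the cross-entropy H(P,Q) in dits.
0.5188 dits

Cross-entropy: H(P,Q) = -Σ p(x) log q(x)

Alternatively: H(P,Q) = H(P) + D_KL(P||Q)
H(P) = 0.4771 dits
D_KL(P||Q) = 0.0416 dits

H(P,Q) = 0.4771 + 0.0416 = 0.5188 dits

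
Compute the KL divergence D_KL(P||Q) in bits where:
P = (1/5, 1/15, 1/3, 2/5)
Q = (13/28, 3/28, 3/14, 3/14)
0.2840 bits

KL divergence: D_KL(P||Q) = Σ p(x) log(p(x)/q(x))

Computing term by term:
  x=0: 1/5 × log_2[(1/5)/(13/28)] = 1/5 × -1.2150 = -0.2430
  x=1: 1/15 × log_2[(1/15)/(3/28)] = 1/15 × -0.6845 = -0.0456
  x=2: 1/3 × log_2[(1/3)/(3/14)] = 1/3 × 0.6374 = 0.2125
  x=3: 2/5 × log_2[(2/5)/(3/14)] = 2/5 × 0.9005 = 0.3602

D_KL(P||Q) = 0.2840 bits

Note: KL divergence is always non-negative and equals 0 iff P = Q.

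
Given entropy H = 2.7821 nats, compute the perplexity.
16.1529

Perplexity is e^H (or exp(H) for natural log).

H = 2.7821 nats
Perplexity = e^2.7821 = 16.1529

Interpretation: The model's uncertainty is equivalent to choosing uniformly among 16.2 options.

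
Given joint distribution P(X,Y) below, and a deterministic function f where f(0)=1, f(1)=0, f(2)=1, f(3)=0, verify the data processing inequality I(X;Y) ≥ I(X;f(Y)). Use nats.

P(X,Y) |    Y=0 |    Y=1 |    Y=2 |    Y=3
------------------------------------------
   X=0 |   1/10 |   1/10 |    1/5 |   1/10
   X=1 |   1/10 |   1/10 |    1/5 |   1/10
I(X;Y) = 0.0000, I(X;f(Y)) = 0.0000, inequality holds: 0.0000 ≥ 0.0000

Data Processing Inequality: For any Markov chain X → Y → Z, we have I(X;Y) ≥ I(X;Z).

Here Z = f(Y) is a deterministic function of Y, forming X → Y → Z.

Original I(X;Y) = 0.0000 nats

After applying f:
P(X,Z) where Z=f(Y):
- P(X,Z=0) = P(X,Y=1) + P(X,Y=3)
- P(X,Z=1) = P(X,Y=0) + P(X,Y=2)

I(X;Z) = I(X;f(Y)) = 0.0000 nats

Verification: 0.0000 ≥ 0.0000 ✓

Information cannot be created by processing; the function f can only lose information about X.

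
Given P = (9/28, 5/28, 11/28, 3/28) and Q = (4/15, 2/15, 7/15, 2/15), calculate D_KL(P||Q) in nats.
0.0211 nats

KL divergence: D_KL(P||Q) = Σ p(x) log(p(x)/q(x))

Computing term by term:
  x=0: 9/28 × log_e[(9/28)/(4/15)] = 9/28 × 0.1868 = 0.0600
  x=1: 5/28 × log_e[(5/28)/(2/15)] = 5/28 × 0.2921 = 0.0522
  x=2: 11/28 × log_e[(11/28)/(7/15)] = 11/28 × -0.1722 = -0.0676
  x=3: 3/28 × log_e[(3/28)/(2/15)] = 3/28 × -0.2187 = -0.0234

D_KL(P||Q) = 0.0211 nats

Note: KL divergence is always non-negative and equals 0 iff P = Q.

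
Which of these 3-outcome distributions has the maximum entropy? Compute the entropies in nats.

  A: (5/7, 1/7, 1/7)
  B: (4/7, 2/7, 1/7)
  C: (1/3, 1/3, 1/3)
C

For a discrete distribution over n outcomes, entropy is maximized by the uniform distribution.

Computing entropies:
H(A) = 0.7963 nats
H(B) = 0.9557 nats
H(C) = 1.0986 nats

The uniform distribution (where all probabilities equal 1/3) achieves the maximum entropy of log_e(3) = 1.0986 nats.

Distribution C has the highest entropy.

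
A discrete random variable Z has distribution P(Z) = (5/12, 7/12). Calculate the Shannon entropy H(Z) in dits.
0.2950 dits

Shannon entropy is H(X) = -Σ p(x) log p(x).

For P = (5/12, 7/12):
H = -5/12 × log_10(5/12) -7/12 × log_10(7/12)
H = 0.2950 dits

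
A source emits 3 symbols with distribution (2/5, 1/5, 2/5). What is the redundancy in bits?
0.0630 bits

Redundancy measures how far a source is from maximum entropy:
R = H_max - H(X)

Maximum entropy for 3 symbols: H_max = log_2(3) = 1.5850 bits
Actual entropy: H(X) = 1.5219 bits
Redundancy: R = 1.5850 - 1.5219 = 0.0630 bits

This redundancy represents potential for compression: the source could be compressed by 0.0630 bits per symbol.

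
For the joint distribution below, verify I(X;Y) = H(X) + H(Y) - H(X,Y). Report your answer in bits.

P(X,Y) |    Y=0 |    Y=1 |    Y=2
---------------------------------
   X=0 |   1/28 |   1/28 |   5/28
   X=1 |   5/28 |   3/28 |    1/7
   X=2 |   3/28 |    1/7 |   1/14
I(X;Y) = 0.1268 bits

Mutual information has multiple equivalent forms:
- I(X;Y) = H(X) - H(X|Y)
- I(X;Y) = H(Y) - H(Y|X)
- I(X;Y) = H(X) + H(Y) - H(X,Y)

Computing all quantities:
H(X) = 1.5502, H(Y) = 1.5722, H(X,Y) = 2.9956
H(X|Y) = 1.4234, H(Y|X) = 1.4454

Verification:
H(X) - H(X|Y) = 1.5502 - 1.4234 = 0.1268
H(Y) - H(Y|X) = 1.5722 - 1.4454 = 0.1268
H(X) + H(Y) - H(X,Y) = 1.5502 + 1.5722 - 2.9956 = 0.1268

All forms give I(X;Y) = 0.1268 bits. ✓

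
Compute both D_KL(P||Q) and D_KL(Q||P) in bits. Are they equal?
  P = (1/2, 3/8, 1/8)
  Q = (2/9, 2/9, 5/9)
D_KL(P||Q) = 0.5990, D_KL(Q||P) = 0.7678

KL divergence is not symmetric: D_KL(P||Q) ≠ D_KL(Q||P) in general.

D_KL(P||Q) = 0.5990 bits
D_KL(Q||P) = 0.7678 bits

No, they are not equal!

This asymmetry is why KL divergence is not a true distance metric.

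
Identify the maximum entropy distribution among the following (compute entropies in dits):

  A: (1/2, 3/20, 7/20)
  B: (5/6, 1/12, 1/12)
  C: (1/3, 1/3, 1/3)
C

For a discrete distribution over n outcomes, entropy is maximized by the uniform distribution.

Computing entropies:
H(A) = 0.4337 dits
H(B) = 0.2458 dits
H(C) = 0.4771 dits

The uniform distribution (where all probabilities equal 1/3) achieves the maximum entropy of log_10(3) = 0.4771 dits.

Distribution C has the highest entropy.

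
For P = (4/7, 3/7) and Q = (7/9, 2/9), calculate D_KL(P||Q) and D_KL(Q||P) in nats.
D_KL(P||Q) = 0.1053, D_KL(Q||P) = 0.0938

KL divergence is not symmetric: D_KL(P||Q) ≠ D_KL(Q||P) in general.

D_KL(P||Q) = 0.1053 nats
D_KL(Q||P) = 0.0938 nats

No, they are not equal!

This asymmetry is why KL divergence is not a true distance metric.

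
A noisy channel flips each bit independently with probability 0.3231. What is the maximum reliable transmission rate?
0.0923 bits

For a binary symmetric channel (BSC) with error probability p:
Capacity C = 1 - H(p) bits per symbol

where H(p) = -p log₂(p) - (1-p) log₂(1-p) is the binary entropy function.

H(0.3231) = 0.9077 bits
C = 1 - 0.9077 = 0.0923 bits per symbol

This means we can reliably transmit up to 0.0923 bits of information per channel use.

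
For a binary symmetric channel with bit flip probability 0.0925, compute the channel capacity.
0.5552 bits

For a binary symmetric channel (BSC) with error probability p:
Capacity C = 1 - H(p) bits per symbol

where H(p) = -p log₂(p) - (1-p) log₂(1-p) is the binary entropy function.

H(0.0925) = 0.4448 bits
C = 1 - 0.4448 = 0.5552 bits per symbol

This means we can reliably transmit up to 0.5552 bits of information per channel use.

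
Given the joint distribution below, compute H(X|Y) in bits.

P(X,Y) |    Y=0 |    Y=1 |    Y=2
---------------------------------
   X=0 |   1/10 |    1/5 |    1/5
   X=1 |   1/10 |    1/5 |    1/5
1.0000 bits

Using the chain rule: H(X|Y) = H(X,Y) - H(Y)

First, compute H(X,Y) = 2.5219 bits

Marginal P(Y) = (1/5, 2/5, 2/5)
H(Y) = 1.5219 bits

H(X|Y) = H(X,Y) - H(Y) = 2.5219 - 1.5219 = 1.0000 bits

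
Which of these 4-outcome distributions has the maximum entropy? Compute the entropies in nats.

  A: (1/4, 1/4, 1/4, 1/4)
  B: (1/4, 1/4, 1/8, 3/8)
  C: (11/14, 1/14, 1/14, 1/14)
A

For a discrete distribution over n outcomes, entropy is maximized by the uniform distribution.

Computing entropies:
H(A) = 1.3863 nats
H(B) = 1.3209 nats
H(C) = 0.7550 nats

The uniform distribution (where all probabilities equal 1/4) achieves the maximum entropy of log_e(4) = 1.3863 nats.

Distribution A has the highest entropy.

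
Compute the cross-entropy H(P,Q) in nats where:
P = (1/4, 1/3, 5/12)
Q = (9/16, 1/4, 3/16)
1.3034 nats

Cross-entropy: H(P,Q) = -Σ p(x) log q(x)

Alternatively: H(P,Q) = H(P) + D_KL(P||Q)
H(P) = 1.0776 nats
D_KL(P||Q) = 0.2259 nats

H(P,Q) = 1.0776 + 0.2259 = 1.3034 nats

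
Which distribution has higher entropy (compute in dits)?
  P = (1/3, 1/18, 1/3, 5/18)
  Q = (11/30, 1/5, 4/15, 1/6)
Q

Computing entropies in dits:
H(P) = 0.5423
H(Q) = 0.5823

Distribution Q has higher entropy.

Intuition: The distribution closer to uniform (more spread out) has higher entropy.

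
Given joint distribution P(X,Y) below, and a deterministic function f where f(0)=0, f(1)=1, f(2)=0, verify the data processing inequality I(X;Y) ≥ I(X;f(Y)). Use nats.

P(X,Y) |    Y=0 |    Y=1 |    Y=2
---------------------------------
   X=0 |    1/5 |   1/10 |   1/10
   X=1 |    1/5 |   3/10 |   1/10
I(X;Y) = 0.0322, I(X;f(Y)) = 0.0322, inequality holds: 0.0322 ≥ 0.0322

Data Processing Inequality: For any Markov chain X → Y → Z, we have I(X;Y) ≥ I(X;Z).

Here Z = f(Y) is a deterministic function of Y, forming X → Y → Z.

Original I(X;Y) = 0.0322 nats

After applying f:
P(X,Z) where Z=f(Y):
- P(X,Z=0) = P(X,Y=0) + P(X,Y=2)
- P(X,Z=1) = P(X,Y=1)

I(X;Z) = I(X;f(Y)) = 0.0322 nats

Verification: 0.0322 ≥ 0.0322 ✓

Information cannot be created by processing; the function f can only lose information about X.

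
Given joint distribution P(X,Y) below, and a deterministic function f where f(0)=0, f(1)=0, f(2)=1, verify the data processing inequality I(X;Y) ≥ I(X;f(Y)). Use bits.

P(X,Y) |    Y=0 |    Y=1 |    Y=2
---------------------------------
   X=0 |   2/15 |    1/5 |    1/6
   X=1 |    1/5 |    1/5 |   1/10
I(X;Y) = 0.0218, I(X;f(Y)) = 0.0165, inequality holds: 0.0218 ≥ 0.0165

Data Processing Inequality: For any Markov chain X → Y → Z, we have I(X;Y) ≥ I(X;Z).

Here Z = f(Y) is a deterministic function of Y, forming X → Y → Z.

Original I(X;Y) = 0.0218 bits

After applying f:
P(X,Z) where Z=f(Y):
- P(X,Z=0) = P(X,Y=0) + P(X,Y=1)
- P(X,Z=1) = P(X,Y=2)

I(X;Z) = I(X;f(Y)) = 0.0165 bits

Verification: 0.0218 ≥ 0.0165 ✓

Information cannot be created by processing; the function f can only lose information about X.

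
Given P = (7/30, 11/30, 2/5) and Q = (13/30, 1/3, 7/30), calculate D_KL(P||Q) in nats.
0.1061 nats

KL divergence: D_KL(P||Q) = Σ p(x) log(p(x)/q(x))

Computing term by term:
  x=0: 7/30 × log_e[(7/30)/(13/30)] = 7/30 × -0.6190 = -0.1444
  x=1: 11/30 × log_e[(11/30)/(1/3)] = 11/30 × 0.0953 = 0.0349
  x=2: 2/5 × log_e[(2/5)/(7/30)] = 2/5 × 0.5390 = 0.2156

D_KL(P||Q) = 0.1061 nats

Note: KL divergence is always non-negative and equals 0 iff P = Q.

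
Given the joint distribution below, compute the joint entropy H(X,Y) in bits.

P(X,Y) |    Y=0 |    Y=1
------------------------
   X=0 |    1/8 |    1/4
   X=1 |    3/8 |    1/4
1.9056 bits

Joint entropy is H(X,Y) = -Σ_{x,y} p(x,y) log p(x,y).

Summing over all non-zero entries:
H(X,Y) = -[1/8·log_2(1/8) + 1/4·log_2(1/4) + 3/8·log_2(3/8) + 1/4·log_2(1/4)]
H(X,Y) = 1.9056 bits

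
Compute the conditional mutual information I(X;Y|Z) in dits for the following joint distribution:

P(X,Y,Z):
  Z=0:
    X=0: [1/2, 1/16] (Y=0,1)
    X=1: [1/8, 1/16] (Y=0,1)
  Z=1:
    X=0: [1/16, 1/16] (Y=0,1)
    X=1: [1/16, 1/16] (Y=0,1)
0.0097 dits

Conditional mutual information: I(X;Y|Z) = H(X|Z) + H(Y|Z) - H(X,Y|Z)

H(Z) = 0.2442
H(X,Z) = 0.5026 → H(X|Z) = 0.2584
H(Y,Z) = 0.4662 → H(Y|Z) = 0.2220
H(X,Y,Z) = 0.7149 → H(X,Y|Z) = 0.4707

I(X;Y|Z) = 0.2584 + 0.2220 - 0.4707 = 0.0097 dits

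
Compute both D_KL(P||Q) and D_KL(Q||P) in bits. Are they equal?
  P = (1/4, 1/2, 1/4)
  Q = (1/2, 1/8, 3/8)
D_KL(P||Q) = 0.6038, D_KL(Q||P) = 0.4694

KL divergence is not symmetric: D_KL(P||Q) ≠ D_KL(Q||P) in general.

D_KL(P||Q) = 0.6038 bits
D_KL(Q||P) = 0.4694 bits

No, they are not equal!

This asymmetry is why KL divergence is not a true distance metric.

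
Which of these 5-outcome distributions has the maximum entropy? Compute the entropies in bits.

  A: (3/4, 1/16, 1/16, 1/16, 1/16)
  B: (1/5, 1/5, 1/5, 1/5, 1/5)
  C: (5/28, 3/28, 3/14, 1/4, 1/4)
B

For a discrete distribution over n outcomes, entropy is maximized by the uniform distribution.

Computing entropies:
H(A) = 1.3113 bits
H(B) = 2.3219 bits
H(C) = 2.2653 bits

The uniform distribution (where all probabilities equal 1/5) achieves the maximum entropy of log_2(5) = 2.3219 bits.

Distribution B has the highest entropy.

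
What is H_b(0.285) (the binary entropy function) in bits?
0.8622 bits

The binary entropy function is:
H(p) = -p log(p) - (1-p) log(1-p)

H(0.285) = -0.285 × log_2(0.285) - 0.715 × log_2(0.715)
H(0.285) = 0.8622 bits

Note: Binary entropy is maximized at p=0.5 (H=1 bit) and minimized at p=0 or p=1 (H=0).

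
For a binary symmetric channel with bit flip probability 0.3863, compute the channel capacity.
0.0376 bits

For a binary symmetric channel (BSC) with error probability p:
Capacity C = 1 - H(p) bits per symbol

where H(p) = -p log₂(p) - (1-p) log₂(1-p) is the binary entropy function.

H(0.3863) = 0.9624 bits
C = 1 - 0.9624 = 0.0376 bits per symbol

This means we can reliably transmit up to 0.0376 bits of information per channel use.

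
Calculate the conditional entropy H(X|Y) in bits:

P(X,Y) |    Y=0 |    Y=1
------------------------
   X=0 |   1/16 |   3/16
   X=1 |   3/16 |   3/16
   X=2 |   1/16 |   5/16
1.4868 bits

Using the chain rule: H(X|Y) = H(X,Y) - H(Y)

First, compute H(X,Y) = 2.3829 bits

Marginal P(Y) = (5/16, 11/16)
H(Y) = 0.8960 bits

H(X|Y) = H(X,Y) - H(Y) = 2.3829 - 0.8960 = 1.4868 bits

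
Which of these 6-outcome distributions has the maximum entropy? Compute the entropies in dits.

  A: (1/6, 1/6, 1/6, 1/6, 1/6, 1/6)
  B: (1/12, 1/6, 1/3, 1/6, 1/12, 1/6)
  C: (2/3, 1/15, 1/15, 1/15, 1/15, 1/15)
A

For a discrete distribution over n outcomes, entropy is maximized by the uniform distribution.

Computing entropies:
H(A) = 0.7782 dits
H(B) = 0.7280 dits
H(C) = 0.5094 dits

The uniform distribution (where all probabilities equal 1/6) achieves the maximum entropy of log_10(6) = 0.7782 dits.

Distribution A has the highest entropy.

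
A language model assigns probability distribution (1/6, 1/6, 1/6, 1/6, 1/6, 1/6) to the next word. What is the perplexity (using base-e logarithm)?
6.0000

Perplexity is e^H (or exp(H) for natural log).

First, H = -Σ p log p = 1.7918 nats
Perplexity = e^1.7918 = 6.0000

Interpretation: The model's uncertainty is equivalent to choosing uniformly among 6.0 options.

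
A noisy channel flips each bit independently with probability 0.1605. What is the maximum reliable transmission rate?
0.3645 bits

For a binary symmetric channel (BSC) with error probability p:
Capacity C = 1 - H(p) bits per symbol

where H(p) = -p log₂(p) - (1-p) log₂(1-p) is the binary entropy function.

H(0.1605) = 0.6355 bits
C = 1 - 0.6355 = 0.3645 bits per symbol

This means we can reliably transmit up to 0.3645 bits of information per channel use.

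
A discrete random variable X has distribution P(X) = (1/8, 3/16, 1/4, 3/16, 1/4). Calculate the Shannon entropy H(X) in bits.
2.2806 bits

Shannon entropy is H(X) = -Σ p(x) log p(x).

For P = (1/8, 3/16, 1/4, 3/16, 1/4):
H = -1/8 × log_2(1/8) -3/16 × log_2(3/16) -1/4 × log_2(1/4) -3/16 × log_2(3/16) -1/4 × log_2(1/4)
H = 2.2806 bits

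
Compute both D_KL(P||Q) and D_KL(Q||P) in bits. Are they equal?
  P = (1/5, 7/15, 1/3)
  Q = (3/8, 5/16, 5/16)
D_KL(P||Q) = 0.1196, D_KL(Q||P) = 0.1302

KL divergence is not symmetric: D_KL(P||Q) ≠ D_KL(Q||P) in general.

D_KL(P||Q) = 0.1196 bits
D_KL(Q||P) = 0.1302 bits

No, they are not equal!

This asymmetry is why KL divergence is not a true distance metric.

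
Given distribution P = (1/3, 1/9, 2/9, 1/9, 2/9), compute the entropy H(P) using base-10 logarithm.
0.6614 dits

Shannon entropy is H(X) = -Σ p(x) log p(x).

For P = (1/3, 1/9, 2/9, 1/9, 2/9):
H = -1/3 × log_10(1/3) -1/9 × log_10(1/9) -2/9 × log_10(2/9) -1/9 × log_10(1/9) -2/9 × log_10(2/9)
H = 0.6614 dits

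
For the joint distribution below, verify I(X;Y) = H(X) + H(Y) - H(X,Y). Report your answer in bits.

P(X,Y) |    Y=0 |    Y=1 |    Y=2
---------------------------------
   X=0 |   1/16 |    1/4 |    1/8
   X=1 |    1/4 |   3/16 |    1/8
I(X;Y) = 0.0821 bits

Mutual information has multiple equivalent forms:
- I(X;Y) = H(X) - H(X|Y)
- I(X;Y) = H(Y) - H(Y|X)
- I(X;Y) = H(X) + H(Y) - H(X,Y)

Computing all quantities:
H(X) = 0.9887, H(Y) = 1.5462, H(X,Y) = 2.4528
H(X|Y) = 0.9066, H(Y|X) = 1.4641

Verification:
H(X) - H(X|Y) = 0.9887 - 0.9066 = 0.0821
H(Y) - H(Y|X) = 1.5462 - 1.4641 = 0.0821
H(X) + H(Y) - H(X,Y) = 0.9887 + 1.5462 - 2.4528 = 0.0821

All forms give I(X;Y) = 0.0821 bits. ✓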